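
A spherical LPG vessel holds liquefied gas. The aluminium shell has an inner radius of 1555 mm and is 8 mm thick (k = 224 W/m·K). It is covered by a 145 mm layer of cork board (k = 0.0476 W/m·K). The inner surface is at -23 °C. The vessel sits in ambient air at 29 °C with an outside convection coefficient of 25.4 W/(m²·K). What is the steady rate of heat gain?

Q ≈ 566 W

Spherical conduction: R = (1/r_in − 1/r_out)/(4πk) per layer; series-sum.
R_aluminium shell = (1/1.555 − 1/1.563)/(4π×224) = 1.169×10^-6 K/W
R_cork board = (1/1.563 − 1/1.708)/(4π×0.0476) = 0.0908 K/W
R_outer film = 1/(h·4πr_o²) = 1/(25.4×4π×1.708²) = 0.001074 K/W
R_total = 0.09188 K/W
Q = ΔT/R_total = 52/0.09188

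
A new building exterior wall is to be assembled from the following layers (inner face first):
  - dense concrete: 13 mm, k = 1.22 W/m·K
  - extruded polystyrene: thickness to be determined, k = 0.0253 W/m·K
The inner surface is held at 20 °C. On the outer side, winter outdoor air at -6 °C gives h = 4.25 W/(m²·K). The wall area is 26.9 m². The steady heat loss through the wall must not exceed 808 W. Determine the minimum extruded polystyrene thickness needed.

Model the wall as resistances in series:
R_dense concrete = L/(kA) = 0.013/(1.22×26.9) = 3.961×10^-4 K/W
R_outer film = 1/(h_o·A) = 1/(4.25×26.9) = 0.008747 K/W
Sum of the known resistances R_other = 0.009143 K/W
Required total resistance R_tot = ΔT/Q_allow = 26/808 = 0.03218 K/W
R_extruded polystyrene = R_tot − R_other = 0.02304 K/W
L = R·k·A = 0.02304×0.0253×26.9

L ≈ 15.7 mm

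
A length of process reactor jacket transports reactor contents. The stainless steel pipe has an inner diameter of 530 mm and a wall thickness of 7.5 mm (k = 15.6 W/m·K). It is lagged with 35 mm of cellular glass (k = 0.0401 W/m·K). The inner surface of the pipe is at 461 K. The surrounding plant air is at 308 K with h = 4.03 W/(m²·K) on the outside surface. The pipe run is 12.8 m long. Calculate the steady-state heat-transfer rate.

Q ≈ 3220 W

For a radial system each layer contributes R = ln(r_out/r_in)/(2πkL); films add R = 1/(hA).
R_stainless steel pipe wall = ln(272.5/265)/(2π×15.6×12.8) = 2.224×10^-5 K/W
R_cellular glass = ln(307.5/272.5)/(2π×0.0401×12.8) = 0.03747 K/W
R_outer film = 1/(h_o·2πr_oL) = 1/(4.03×2π×0.3075×12.8) = 0.01003 K/W
R_total = 0.04752 K/W
Q = ΔT/R_total = 153/0.04752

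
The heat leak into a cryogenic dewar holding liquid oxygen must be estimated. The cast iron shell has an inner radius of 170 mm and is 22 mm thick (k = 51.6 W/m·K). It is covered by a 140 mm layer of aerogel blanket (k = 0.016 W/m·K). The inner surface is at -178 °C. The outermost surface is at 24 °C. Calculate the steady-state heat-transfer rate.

Radial (spherical) resistances in series:
R_cast iron shell = (1/0.17 − 1/0.192)/(4π×51.6) = 0.001039 K/W
R_aerogel blanket = (1/0.192 − 1/0.332)/(4π×0.016) = 10.92 K/W
R_total = 10.92 K/W
Q = ΔT/R_total = 202/10.92

Q ≈ 18.5 W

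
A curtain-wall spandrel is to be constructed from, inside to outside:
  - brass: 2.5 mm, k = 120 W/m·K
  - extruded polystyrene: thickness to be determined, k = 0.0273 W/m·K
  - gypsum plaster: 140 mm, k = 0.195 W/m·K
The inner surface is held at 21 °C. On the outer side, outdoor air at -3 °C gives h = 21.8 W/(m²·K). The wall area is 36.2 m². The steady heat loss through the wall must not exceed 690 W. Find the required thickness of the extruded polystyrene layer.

L ≈ 13.5 mm

Thermal resistances in series:
R_brass = L/(kA) = 0.0025/(120×36.2) = 5.755×10^-7 K/W
R_gypsum plaster = L/(kA) = 0.14/(0.195×36.2) = 0.01983 K/W
R_outer film = 1/(h_o·A) = 1/(21.8×36.2) = 0.001267 K/W
Sum of the known resistances R_other = 0.0211 K/W
Required total resistance R_tot = ΔT/Q_allow = 24/690 = 0.03478 K/W
R_extruded polystyrene = R_tot − R_other = 0.01368 K/W
L = R·k·A = 0.01368×0.0273×36.2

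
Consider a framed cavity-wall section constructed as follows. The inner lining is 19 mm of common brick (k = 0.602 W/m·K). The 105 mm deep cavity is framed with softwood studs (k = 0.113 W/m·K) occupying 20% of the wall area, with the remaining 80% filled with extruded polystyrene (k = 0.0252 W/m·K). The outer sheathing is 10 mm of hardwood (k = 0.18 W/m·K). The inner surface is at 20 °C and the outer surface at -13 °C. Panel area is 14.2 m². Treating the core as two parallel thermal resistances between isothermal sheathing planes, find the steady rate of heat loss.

Sheathing layers in series; stud and cavity paths in parallel between them.
R_inner = 0.019/(0.602×14.2) = 0.002223 K/W
R_stud  = 0.105/(0.113×0.2×14.2) = 0.3272 K/W
R_cav   = 0.105/(0.0252×0.8×14.2) = 0.3668 K/W
1/R_core = 1/R_stud + 1/R_cav → R_core = 0.1729 K/W
R_outer = 0.01/(0.18×14.2) = 0.003912 K/W
R_total = 0.1791 K/W
Q = ΔT/R_total = 33/0.1791

Q ≈ 184 W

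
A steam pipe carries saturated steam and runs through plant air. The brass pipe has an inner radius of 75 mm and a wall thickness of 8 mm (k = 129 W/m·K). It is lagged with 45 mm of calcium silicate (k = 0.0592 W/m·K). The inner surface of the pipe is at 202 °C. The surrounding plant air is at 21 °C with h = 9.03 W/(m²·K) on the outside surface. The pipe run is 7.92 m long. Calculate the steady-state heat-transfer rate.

Q ≈ 1100 W

Radial resistances (cylindrical: R_cond = ln(r_o/r_i)/(2πkL), R_conv = 1/(h·2πrL)):
R_brass pipe wall = ln(83/75)/(2π×129×7.92) = 1.579×10^-5 K/W
R_calcium silicate = ln(128/83)/(2π×0.0592×7.92) = 0.147 K/W
R_outer film = 1/(h_o·2πr_oL) = 1/(9.03×2π×0.128×7.92) = 0.01739 K/W
R_total = 0.1644 K/W
Q = ΔT/R_total = 181/0.1644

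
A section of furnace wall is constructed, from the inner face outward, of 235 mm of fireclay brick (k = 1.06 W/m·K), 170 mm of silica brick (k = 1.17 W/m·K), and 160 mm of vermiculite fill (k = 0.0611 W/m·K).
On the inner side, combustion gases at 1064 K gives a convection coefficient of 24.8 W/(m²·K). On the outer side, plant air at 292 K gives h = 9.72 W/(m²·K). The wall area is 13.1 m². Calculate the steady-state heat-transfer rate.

Thermal resistances in series:
R_inner film = 1/(h_i·A) = 1/(24.8×13.1) = 0.003078 K/W
R_fireclay brick = L/(kA) = 0.235/(1.06×13.1) = 0.01692 K/W
R_silica brick = L/(kA) = 0.17/(1.17×13.1) = 0.01109 K/W
R_vermiculite fill = L/(kA) = 0.16/(0.0611×13.1) = 0.1999 K/W
R_outer film = 1/(h_o·A) = 1/(9.72×13.1) = 0.007853 K/W
R_total = 0.2388 K/W
Q = ΔT / R_total = 772 / 0.2388

Q ≈ 3230 W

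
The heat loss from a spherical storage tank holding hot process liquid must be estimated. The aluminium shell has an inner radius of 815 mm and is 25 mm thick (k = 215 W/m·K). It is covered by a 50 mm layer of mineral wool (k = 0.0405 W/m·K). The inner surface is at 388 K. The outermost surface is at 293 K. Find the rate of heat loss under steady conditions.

Q ≈ 723 W

Spherical conduction: R = (1/r_in − 1/r_out)/(4πk) per layer; series-sum.
R_aluminium shell = (1/0.815 − 1/0.84)/(4π×215) = 1.352×10^-5 K/W
R_mineral wool = (1/0.84 − 1/0.89)/(4π×0.0405) = 0.1314 K/W
R_total = 0.1314 K/W
Q = ΔT/R_total = 95/0.1314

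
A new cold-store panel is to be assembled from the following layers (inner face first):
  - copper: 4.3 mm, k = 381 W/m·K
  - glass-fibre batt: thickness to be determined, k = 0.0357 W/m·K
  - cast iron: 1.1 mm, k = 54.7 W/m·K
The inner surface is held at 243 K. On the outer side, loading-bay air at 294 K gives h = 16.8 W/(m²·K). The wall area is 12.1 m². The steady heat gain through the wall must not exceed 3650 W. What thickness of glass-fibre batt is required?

L ≈ 3.91 mm

Using the resistance-network approach (series):
R_copper = L/(kA) = 0.0043/(381×12.1) = 9.327×10^-7 K/W
R_cast iron = L/(kA) = 0.0011/(54.7×12.1) = 1.662×10^-6 K/W
R_outer film = 1/(h_o·A) = 1/(16.8×12.1) = 0.004919 K/W
Sum of the known resistances R_other = 0.004922 K/W
Required total resistance R_tot = ΔT/Q_allow = 51/3650 = 0.01397 K/W
R_glass-fibre batt = R_tot − R_other = 0.009051 K/W
L = R·k·A = 0.009051×0.0357×12.1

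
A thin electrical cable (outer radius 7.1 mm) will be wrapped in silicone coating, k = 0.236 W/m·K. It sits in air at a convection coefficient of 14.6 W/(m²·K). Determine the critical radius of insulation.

r_cr ≈ 16.2 mm

For a cylinder r_cr = k/h = 0.236/14.6
r_cr = 16.2 mm; since the bare radius (7.1 mm) is below r_cr, adding a thin layer of insulation will *increase* heat loss.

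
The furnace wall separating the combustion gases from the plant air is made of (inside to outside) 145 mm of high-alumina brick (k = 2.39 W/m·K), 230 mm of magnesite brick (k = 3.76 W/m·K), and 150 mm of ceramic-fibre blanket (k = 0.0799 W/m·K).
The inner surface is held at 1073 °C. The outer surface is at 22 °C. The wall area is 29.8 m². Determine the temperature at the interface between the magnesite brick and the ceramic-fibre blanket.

Treating each layer as a thermal resistance in series:
R_high-alumina brick = L/(kA) = 0.145/(2.39×29.8) = 0.002036 K/W
R_magnesite brick = L/(kA) = 0.23/(3.76×29.8) = 0.002053 K/W
R_ceramic-fibre blanket = L/(kA) = 0.15/(0.0799×29.8) = 0.063 K/W
R_total = 0.06709 K/W;  Q = ΔT/R_total = 1051/0.06709 = 15670 W
T_interface = T_inner − Q·ΣR(inner→interface) = 1073 − 15700×0.004089

T ≈ 1010 °C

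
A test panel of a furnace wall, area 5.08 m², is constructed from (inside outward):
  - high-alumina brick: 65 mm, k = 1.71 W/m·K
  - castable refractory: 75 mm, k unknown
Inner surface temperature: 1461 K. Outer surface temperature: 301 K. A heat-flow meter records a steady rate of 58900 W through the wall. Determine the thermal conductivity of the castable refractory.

Model the wall as resistances in series:
R_high-alumina brick = L/(kA) = 0.065/(1.71×5.08) = 0.007483 K/W
Sum of known resistances R_other = 0.007483 K/W
Total R = ΔT/Q = 1160/58900 = 0.01969 K/W
R_castable refractory = R_total − R_other = 0.01221 K/W
k = L/(R·A) = 0.075/(0.01221×5.08)

k ≈ 1.21 W/(m·K)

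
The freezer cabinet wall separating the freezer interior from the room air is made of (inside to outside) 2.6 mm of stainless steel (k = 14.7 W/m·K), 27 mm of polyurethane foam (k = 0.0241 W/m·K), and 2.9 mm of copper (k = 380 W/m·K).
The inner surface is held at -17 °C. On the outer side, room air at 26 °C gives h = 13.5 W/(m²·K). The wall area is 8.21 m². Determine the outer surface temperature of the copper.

Using the resistance-network approach (series):
R_stainless steel = L/(kA) = 0.0026/(14.7×8.21) = 2.154×10^-5 K/W
R_polyurethane foam = L/(kA) = 0.027/(0.0241×8.21) = 0.1365 K/W
R_copper = L/(kA) = 0.0029/(380×8.21) = 9.295×10^-7 K/W
R_outer film = 1/(h_o·A) = 1/(13.5×8.21) = 0.009022 K/W
R_total = 0.1455 K/W;  Q = ΔT/R_total = 43/0.1455 = 295.5 W
T_interface = T_inner + Q·ΣR(inner→interface) = -17 + 296×0.1365

T ≈ 23.3 °C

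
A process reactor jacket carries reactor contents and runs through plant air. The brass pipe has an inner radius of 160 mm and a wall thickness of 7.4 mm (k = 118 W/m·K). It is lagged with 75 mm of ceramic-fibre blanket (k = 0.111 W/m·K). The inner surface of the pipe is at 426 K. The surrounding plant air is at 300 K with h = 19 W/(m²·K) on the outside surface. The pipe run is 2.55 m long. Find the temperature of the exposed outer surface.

T ≈ 308 K

Radial resistances (cylindrical: R_cond = ln(r_o/r_i)/(2πkL), R_conv = 1/(h·2πrL)):
R_brass pipe wall = ln(167.4/160)/(2π×118×2.55) = 2.391×10^-5 K/W
R_ceramic-fibre blanket = ln(242.4/167.4)/(2π×0.111×2.55) = 0.2082 K/W
R_outer film = 1/(h_o·2πr_oL) = 1/(19×2π×0.2424×2.55) = 0.01355 K/W
R_total = 0.2217 K/W
Q = ΔT/R_total = 126/0.2217
Q = 568 W
T_interface = T_inner − Q·ΣR(inner→interface) = 426 − 568×0.2082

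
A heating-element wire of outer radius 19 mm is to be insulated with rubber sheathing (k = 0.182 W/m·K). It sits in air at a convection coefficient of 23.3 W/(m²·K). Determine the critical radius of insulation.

r_cr ≈ 7.81 mm

For a cylinder r_cr = k/h = 0.182/23.3
r_cr = 7.81 mm; since the bare radius (19 mm) is above r_cr, any added insulation will reduce heat loss.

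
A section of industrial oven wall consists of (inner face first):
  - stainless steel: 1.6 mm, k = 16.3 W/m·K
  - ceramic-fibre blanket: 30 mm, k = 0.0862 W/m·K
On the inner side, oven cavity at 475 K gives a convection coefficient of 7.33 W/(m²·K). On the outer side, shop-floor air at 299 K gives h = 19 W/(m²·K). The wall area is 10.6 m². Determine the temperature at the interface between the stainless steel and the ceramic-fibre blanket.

Model the wall as resistances in series:
R_inner film = 1/(h_i·A) = 1/(7.33×10.6) = 0.01287 K/W
R_stainless steel = L/(kA) = 0.0016/(16.3×10.6) = 9.26×10^-6 K/W
R_ceramic-fibre blanket = L/(kA) = 0.03/(0.0862×10.6) = 0.03283 K/W
R_outer film = 1/(h_o·A) = 1/(19×10.6) = 0.004965 K/W
R_total = 0.05068 K/W;  Q = ΔT/R_total = 176/0.05068 = 3473 W
T_interface = T_inner − Q·ΣR(inner→interface) = 475 − 3470×0.01288

T ≈ 430 K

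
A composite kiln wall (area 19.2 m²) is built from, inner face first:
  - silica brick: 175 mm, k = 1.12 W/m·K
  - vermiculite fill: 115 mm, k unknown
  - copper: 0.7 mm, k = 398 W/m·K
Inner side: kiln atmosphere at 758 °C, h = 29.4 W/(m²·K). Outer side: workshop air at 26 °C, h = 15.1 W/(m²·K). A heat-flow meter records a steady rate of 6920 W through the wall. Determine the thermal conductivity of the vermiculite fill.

Thermal resistances in series:
R_inner film = 1/(h_i·A) = 1/(29.4×19.2) = 0.001772 K/W
R_silica brick = L/(kA) = 0.175/(1.12×19.2) = 0.008138 K/W
R_copper = L/(kA) = 0.0007/(398×19.2) = 9.16×10^-8 K/W
R_outer film = 1/(h_o·A) = 1/(15.1×19.2) = 0.003449 K/W
Sum of known resistances R_other = 0.01336 K/W
Total R = ΔT/Q = 732/6920 = 0.1058 K/W
R_vermiculite fill = R_total − R_other = 0.09242 K/W
k = L/(R·A) = 0.115/(0.09242×19.2)

k ≈ 0.0648 W/(m·K)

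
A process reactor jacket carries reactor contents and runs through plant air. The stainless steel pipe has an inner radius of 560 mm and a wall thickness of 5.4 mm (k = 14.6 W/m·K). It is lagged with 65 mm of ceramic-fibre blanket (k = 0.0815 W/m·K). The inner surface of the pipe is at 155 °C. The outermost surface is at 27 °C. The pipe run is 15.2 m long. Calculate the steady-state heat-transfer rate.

Q ≈ 9150 W

Cylindrical conduction, so R = ln(r₂/r₁)/(2πkL) per layer, in series:
R_stainless steel pipe wall = ln(565.4/560)/(2π×14.6×15.2) = 6.882×10^-6 K/W
R_ceramic-fibre blanket = ln(630.4/565.4)/(2π×0.0815×15.2) = 0.01398 K/W
R_total = 0.01399 K/W
Q = ΔT/R_total = 128/0.01399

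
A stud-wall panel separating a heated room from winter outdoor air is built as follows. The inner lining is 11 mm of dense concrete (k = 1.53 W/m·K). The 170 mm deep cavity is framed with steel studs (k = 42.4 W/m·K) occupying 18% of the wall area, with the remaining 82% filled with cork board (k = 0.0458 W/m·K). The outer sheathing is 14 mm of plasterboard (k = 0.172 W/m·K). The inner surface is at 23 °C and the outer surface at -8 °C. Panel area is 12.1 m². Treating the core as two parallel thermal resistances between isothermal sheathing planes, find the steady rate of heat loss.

Q ≈ 3390 W

Sheathing layers in series; stud and cavity paths in parallel between them.
R_inner = 0.011/(1.53×12.1) = 5.942×10^-4 K/W
R_stud  = 0.17/(42.4×0.18×12.1) = 0.001841 K/W
R_cav   = 0.17/(0.0458×0.82×12.1) = 0.3741 K/W
1/R_core = 1/R_stud + 1/R_cav → R_core = 0.001832 K/W
R_outer = 0.014/(0.172×12.1) = 0.006727 K/W
R_total = 0.009153 K/W
Q = ΔT/R_total = 31/0.009153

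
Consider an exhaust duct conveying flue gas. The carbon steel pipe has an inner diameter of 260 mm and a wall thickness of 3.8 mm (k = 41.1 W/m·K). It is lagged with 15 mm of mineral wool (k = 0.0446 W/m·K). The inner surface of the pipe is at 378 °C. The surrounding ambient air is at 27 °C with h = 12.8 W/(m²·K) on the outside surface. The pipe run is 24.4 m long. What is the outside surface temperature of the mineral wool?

T ≈ 90.4 °C

Treating each annulus and film as a series resistance:
R_carbon steel pipe wall = ln(133.8/130)/(2π×41.1×24.4) = 4.573×10^-6 K/W
R_mineral wool = ln(148.8/133.8)/(2π×0.0446×24.4) = 0.01554 K/W
R_outer film = 1/(h_o·2πr_oL) = 1/(12.8×2π×0.1488×24.4) = 0.003425 K/W
R_total = 0.01897 K/W
Q = ΔT/R_total = 351/0.01897
Q = 18500 W
T_interface = T_inner − Q·ΣR(inner→interface) = 378 − 18500×0.01554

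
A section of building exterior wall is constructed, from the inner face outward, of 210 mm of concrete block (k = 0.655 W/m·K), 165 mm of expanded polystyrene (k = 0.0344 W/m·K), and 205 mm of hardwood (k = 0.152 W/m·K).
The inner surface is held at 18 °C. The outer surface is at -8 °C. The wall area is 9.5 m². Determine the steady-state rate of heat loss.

Q ≈ 38.2 W

Using the resistance-network approach (series):
R_concrete block = L/(kA) = 0.21/(0.655×9.5) = 0.03375 K/W
R_expanded polystyrene = L/(kA) = 0.165/(0.0344×9.5) = 0.5049 K/W
R_hardwood = L/(kA) = 0.205/(0.152×9.5) = 0.142 K/W
R_total = 0.6806 K/W
Q = ΔT / R_total = 26 / 0.6806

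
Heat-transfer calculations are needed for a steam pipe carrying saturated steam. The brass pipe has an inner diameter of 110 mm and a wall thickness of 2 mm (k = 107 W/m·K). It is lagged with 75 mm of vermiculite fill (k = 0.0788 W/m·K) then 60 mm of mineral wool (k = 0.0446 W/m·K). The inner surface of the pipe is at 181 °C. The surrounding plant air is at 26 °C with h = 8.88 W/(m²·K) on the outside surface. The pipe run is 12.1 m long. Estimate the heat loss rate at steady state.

Radial resistances (cylindrical: R_cond = ln(r_o/r_i)/(2πkL), R_conv = 1/(h·2πrL)):
R_brass pipe wall = ln(57/55)/(2π×107×12.1) = 4.391×10^-6 K/W
R_vermiculite fill = ln(132/57)/(2π×0.0788×12.1) = 0.1402 K/W
R_mineral wool = ln(192/132)/(2π×0.0446×12.1) = 0.1105 K/W
R_outer film = 1/(h_o·2πr_oL) = 1/(8.88×2π×0.192×12.1) = 0.007715 K/W
R_total = 0.2584 K/W
Q = ΔT/R_total = 155/0.2584

Q ≈ 600 W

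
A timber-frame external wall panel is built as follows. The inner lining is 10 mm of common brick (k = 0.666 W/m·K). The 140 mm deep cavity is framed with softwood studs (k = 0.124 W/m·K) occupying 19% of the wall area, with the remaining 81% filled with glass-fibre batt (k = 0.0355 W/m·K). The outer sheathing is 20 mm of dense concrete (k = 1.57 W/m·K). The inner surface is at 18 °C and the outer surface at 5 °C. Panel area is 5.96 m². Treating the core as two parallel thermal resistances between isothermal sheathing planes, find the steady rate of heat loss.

Sheathing layers in series; stud and cavity paths in parallel between them.
R_inner = 0.01/(0.666×5.96) = 0.002519 K/W
R_stud  = 0.14/(0.124×0.19×5.96) = 0.997 K/W
R_cav   = 0.14/(0.0355×0.81×5.96) = 0.8169 K/W
1/R_core = 1/R_stud + 1/R_cav → R_core = 0.449 K/W
R_outer = 0.02/(1.57×5.96) = 0.002137 K/W
R_total = 0.4537 K/W
Q = ΔT/R_total = 13/0.4537

Q ≈ 28.7 W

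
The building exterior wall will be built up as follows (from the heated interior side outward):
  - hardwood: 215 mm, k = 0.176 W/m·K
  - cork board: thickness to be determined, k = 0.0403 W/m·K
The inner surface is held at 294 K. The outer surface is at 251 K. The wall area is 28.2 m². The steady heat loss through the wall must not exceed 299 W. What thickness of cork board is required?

L ≈ 114 mm

Using the resistance-network approach (series):
R_hardwood = L/(kA) = 0.215/(0.176×28.2) = 0.04332 K/W
Sum of the known resistances R_other = 0.04332 K/W
Required total resistance R_tot = ΔT/Q_allow = 43/299 = 0.1438 K/W
R_cork board = R_tot − R_other = 0.1005 K/W
L = R·k·A = 0.1005×0.0403×28.2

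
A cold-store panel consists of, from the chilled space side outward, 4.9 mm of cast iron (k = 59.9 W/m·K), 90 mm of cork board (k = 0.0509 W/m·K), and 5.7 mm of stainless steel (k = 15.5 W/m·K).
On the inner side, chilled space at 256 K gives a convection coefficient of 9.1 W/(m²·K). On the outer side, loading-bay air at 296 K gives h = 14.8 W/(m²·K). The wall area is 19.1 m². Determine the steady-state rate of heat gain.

Treating each layer as a thermal resistance in series:
R_inner film = 1/(h_i·A) = 1/(9.1×19.1) = 0.005753 K/W
R_cast iron = L/(kA) = 0.0049/(59.9×19.1) = 4.283×10^-6 K/W
R_cork board = L/(kA) = 0.09/(0.0509×19.1) = 0.09257 K/W
R_stainless steel = L/(kA) = 0.0057/(15.5×19.1) = 1.925×10^-5 K/W
R_outer film = 1/(h_o·A) = 1/(14.8×19.1) = 0.003538 K/W
R_total = 0.1019 K/W
Q = ΔT / R_total = 40 / 0.1019

Q ≈ 393 W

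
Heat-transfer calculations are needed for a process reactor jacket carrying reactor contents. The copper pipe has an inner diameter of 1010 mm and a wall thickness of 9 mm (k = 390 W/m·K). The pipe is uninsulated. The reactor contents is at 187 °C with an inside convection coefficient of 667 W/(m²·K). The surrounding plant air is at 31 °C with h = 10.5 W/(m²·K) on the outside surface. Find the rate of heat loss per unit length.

q′ ≈ 5210 W/m

Radial resistances (cylindrical: R_cond = ln(r_o/r_i)/(2πkL), R_conv = 1/(h·2πrL)):
R_inner film = 1/(h_i·2πr₁L) = 1/(667×2π×0.505×1) = 4.725×10^-4 K/W
R_copper pipe wall = ln(514/505)/(2π×390×1) = 7.209×10^-6 K/W
R_outer film = 1/(h_o·2πr_oL) = 1/(10.5×2π×0.514×1) = 0.02949 K/W
R_total = 0.02997 K/W
Q = ΔT/R_total = 156/0.02997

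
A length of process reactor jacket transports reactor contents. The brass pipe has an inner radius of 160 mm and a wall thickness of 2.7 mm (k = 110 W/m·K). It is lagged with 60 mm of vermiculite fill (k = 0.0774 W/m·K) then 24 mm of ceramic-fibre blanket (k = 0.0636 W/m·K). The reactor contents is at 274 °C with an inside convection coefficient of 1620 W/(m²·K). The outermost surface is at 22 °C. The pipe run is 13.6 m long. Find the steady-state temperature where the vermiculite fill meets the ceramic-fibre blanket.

Per-layer cylindrical resistances, series-summed:
R_inner film = 1/(h_i·2πr₁L) = 1/(1620×2π×0.16×13.6) = 4.515×10^-5 K/W
R_brass pipe wall = ln(162.7/160)/(2π×110×13.6) = 1.78×10^-6 K/W
R_vermiculite fill = ln(222.7/162.7)/(2π×0.0774×13.6) = 0.04746 K/W
R_ceramic-fibre blanket = ln(246.7/222.7)/(2π×0.0636×13.6) = 0.01883 K/W
R_total = 0.06634 K/W
Q = ΔT/R_total = 252/0.06634
Q = 3800 W
T_interface = T_inner − Q·ΣR(inner→interface) = 274 − 3800×0.04751

T ≈ 93.5 °C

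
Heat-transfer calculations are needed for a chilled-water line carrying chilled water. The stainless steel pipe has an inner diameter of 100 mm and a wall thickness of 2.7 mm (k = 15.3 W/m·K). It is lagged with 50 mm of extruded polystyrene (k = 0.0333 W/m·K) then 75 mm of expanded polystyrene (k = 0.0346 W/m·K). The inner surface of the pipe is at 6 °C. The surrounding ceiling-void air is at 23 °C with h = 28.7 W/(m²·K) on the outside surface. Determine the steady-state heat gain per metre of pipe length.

Cylindrical conduction, so R = ln(r₂/r₁)/(2πkL) per layer, in series:
R_stainless steel pipe wall = ln(52.7/50)/(2π×15.3×1) = 5.471×10^-4 K/W
R_extruded polystyrene = ln(102.7/52.7)/(2π×0.0333×1) = 3.189 K/W
R_expanded polystyrene = ln(177.7/102.7)/(2π×0.0346×1) = 2.522 K/W
R_outer film = 1/(h_o·2πr_oL) = 1/(28.7×2π×0.1777×1) = 0.03121 K/W
R_total = 5.743 K/W
Q = ΔT/R_total = 17/5.743

q′ ≈ 2.96 W/m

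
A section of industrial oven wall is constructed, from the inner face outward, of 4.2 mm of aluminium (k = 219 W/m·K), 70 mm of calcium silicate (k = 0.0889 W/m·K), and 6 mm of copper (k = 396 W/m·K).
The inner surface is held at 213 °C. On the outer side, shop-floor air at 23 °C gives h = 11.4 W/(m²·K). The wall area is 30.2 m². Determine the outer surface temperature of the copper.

T ≈ 42 °C

Using the resistance-network approach (series):
R_aluminium = L/(kA) = 0.0042/(219×30.2) = 6.35×10^-7 K/W
R_calcium silicate = L/(kA) = 0.07/(0.0889×30.2) = 0.02607 K/W
R_copper = L/(kA) = 0.006/(396×30.2) = 5.017×10^-7 K/W
R_outer film = 1/(h_o·A) = 1/(11.4×30.2) = 0.002905 K/W
R_total = 0.02898 K/W;  Q = ΔT/R_total = 190/0.02898 = 6557 W
T_interface = T_inner − Q·ΣR(inner→interface) = 213 − 6560×0.02607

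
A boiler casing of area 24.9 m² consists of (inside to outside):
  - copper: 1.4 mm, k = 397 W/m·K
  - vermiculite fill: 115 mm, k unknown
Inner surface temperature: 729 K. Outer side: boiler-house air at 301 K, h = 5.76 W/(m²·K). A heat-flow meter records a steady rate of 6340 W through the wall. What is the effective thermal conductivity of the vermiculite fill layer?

Thermal resistances in series:
R_copper = L/(kA) = 0.0014/(397×24.9) = 1.416×10^-7 K/W
R_outer film = 1/(h_o·A) = 1/(5.76×24.9) = 0.006972 K/W
Sum of known resistances R_other = 0.006972 K/W
Total R = ΔT/Q = 428/6340 = 0.06751 K/W
R_vermiculite fill = R_total − R_other = 0.06054 K/W
k = L/(R·A) = 0.115/(0.06054×24.9)

k ≈ 0.0763 W/(m·K)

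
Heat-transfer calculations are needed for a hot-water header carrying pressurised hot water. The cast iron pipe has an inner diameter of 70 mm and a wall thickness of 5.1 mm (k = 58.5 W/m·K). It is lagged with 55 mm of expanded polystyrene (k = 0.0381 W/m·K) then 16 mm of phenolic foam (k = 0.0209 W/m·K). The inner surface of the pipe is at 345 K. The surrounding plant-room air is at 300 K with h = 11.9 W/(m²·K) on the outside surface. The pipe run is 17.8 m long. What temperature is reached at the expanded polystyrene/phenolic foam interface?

For a radial system each layer contributes R = ln(r_out/r_in)/(2πkL); films add R = 1/(hA).
R_cast iron pipe wall = ln(40.1/35)/(2π×58.5×17.8) = 2.079×10^-5 K/W
R_expanded polystyrene = ln(95.1/40.1)/(2π×0.0381×17.8) = 0.2027 K/W
R_phenolic foam = ln(111.1/95.1)/(2π×0.0209×17.8) = 0.06653 K/W
R_outer film = 1/(h_o·2πr_oL) = 1/(11.9×2π×0.1111×17.8) = 0.006763 K/W
R_total = 0.276 K/W
Q = ΔT/R_total = 45/0.276
Q = 163 W
T_interface = T_inner − Q·ΣR(inner→interface) = 345 − 163×0.2027

T ≈ 312 K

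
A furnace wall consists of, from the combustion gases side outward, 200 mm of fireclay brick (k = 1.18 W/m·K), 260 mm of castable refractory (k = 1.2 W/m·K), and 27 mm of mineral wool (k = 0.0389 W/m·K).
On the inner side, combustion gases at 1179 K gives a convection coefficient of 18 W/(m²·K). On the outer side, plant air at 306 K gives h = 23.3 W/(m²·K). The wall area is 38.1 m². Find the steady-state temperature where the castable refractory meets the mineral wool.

T ≈ 852 K

Model the wall as resistances in series:
R_inner film = 1/(h_i·A) = 1/(18×38.1) = 0.001458 K/W
R_fireclay brick = L/(kA) = 0.2/(1.18×38.1) = 0.004449 K/W
R_castable refractory = L/(kA) = 0.26/(1.2×38.1) = 0.005687 K/W
R_mineral wool = L/(kA) = 0.027/(0.0389×38.1) = 0.01822 K/W
R_outer film = 1/(h_o·A) = 1/(23.3×38.1) = 0.001126 K/W
R_total = 0.03094 K/W;  Q = ΔT/R_total = 873/0.03094 = 28220 W
T_interface = T_inner − Q·ΣR(inner→interface) = 1179 − 28200×0.01159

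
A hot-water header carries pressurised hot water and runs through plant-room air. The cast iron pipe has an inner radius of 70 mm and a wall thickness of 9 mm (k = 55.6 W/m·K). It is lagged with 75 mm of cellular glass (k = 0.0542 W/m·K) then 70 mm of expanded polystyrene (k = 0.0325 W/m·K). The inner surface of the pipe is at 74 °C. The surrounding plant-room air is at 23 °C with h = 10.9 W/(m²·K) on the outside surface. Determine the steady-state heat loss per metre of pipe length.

For a radial system each layer contributes R = ln(r_out/r_in)/(2πkL); films add R = 1/(hA).
R_cast iron pipe wall = ln(79/70)/(2π×55.6×1) = 3.462×10^-4 K/W
R_cellular glass = ln(154/79)/(2π×0.0542×1) = 1.96 K/W
R_expanded polystyrene = ln(224/154)/(2π×0.0325×1) = 1.835 K/W
R_outer film = 1/(h_o·2πr_oL) = 1/(10.9×2π×0.224×1) = 0.06518 K/W
R_total = 3.861 K/W
Q = ΔT/R_total = 51/3.861

q′ ≈ 13.2 W/m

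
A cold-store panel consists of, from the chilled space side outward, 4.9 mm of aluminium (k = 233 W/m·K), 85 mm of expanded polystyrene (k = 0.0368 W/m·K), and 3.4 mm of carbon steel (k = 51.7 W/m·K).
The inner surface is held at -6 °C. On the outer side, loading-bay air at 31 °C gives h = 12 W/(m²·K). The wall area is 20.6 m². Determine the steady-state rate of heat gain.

Treating each layer as a thermal resistance in series:
R_aluminium = L/(kA) = 0.0049/(233×20.6) = 1.021×10^-6 K/W
R_expanded polystyrene = L/(kA) = 0.085/(0.0368×20.6) = 0.1121 K/W
R_carbon steel = L/(kA) = 0.0034/(51.7×20.6) = 3.192×10^-6 K/W
R_outer film = 1/(h_o·A) = 1/(12×20.6) = 0.004045 K/W
R_total = 0.1162 K/W
Q = ΔT / R_total = 37 / 0.1162

Q ≈ 318 W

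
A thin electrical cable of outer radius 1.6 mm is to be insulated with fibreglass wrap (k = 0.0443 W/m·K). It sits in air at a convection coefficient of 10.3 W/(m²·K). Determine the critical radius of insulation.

r_cr ≈ 4.3 mm

For a cylinder r_cr = k/h = 0.0443/10.3
r_cr = 4.3 mm; since the bare radius (1.6 mm) is below r_cr, adding a thin layer of insulation will *increase* heat loss.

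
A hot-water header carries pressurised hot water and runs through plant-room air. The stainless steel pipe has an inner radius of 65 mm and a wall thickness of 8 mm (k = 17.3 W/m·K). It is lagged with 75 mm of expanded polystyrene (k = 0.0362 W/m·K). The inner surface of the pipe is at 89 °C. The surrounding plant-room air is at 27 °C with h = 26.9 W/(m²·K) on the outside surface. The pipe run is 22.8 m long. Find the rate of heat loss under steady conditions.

For a radial system each layer contributes R = ln(r_out/r_in)/(2πkL); films add R = 1/(hA).
R_stainless steel pipe wall = ln(73/65)/(2π×17.3×22.8) = 4.683×10^-5 K/W
R_expanded polystyrene = ln(148/73)/(2π×0.0362×22.8) = 0.1363 K/W
R_outer film = 1/(h_o·2πr_oL) = 1/(26.9×2π×0.148×22.8) = 0.001753 K/W
R_total = 0.1381 K/W
Q = ΔT/R_total = 62/0.1381

Q ≈ 449 W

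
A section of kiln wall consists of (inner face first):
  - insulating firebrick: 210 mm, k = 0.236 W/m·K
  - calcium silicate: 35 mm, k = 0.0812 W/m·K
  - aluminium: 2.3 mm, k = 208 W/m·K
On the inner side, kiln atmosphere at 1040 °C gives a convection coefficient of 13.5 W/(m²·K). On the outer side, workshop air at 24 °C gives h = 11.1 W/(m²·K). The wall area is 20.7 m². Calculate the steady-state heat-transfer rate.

Thermal resistances in series:
R_inner film = 1/(h_i·A) = 1/(13.5×20.7) = 0.003578 K/W
R_insulating firebrick = L/(kA) = 0.21/(0.236×20.7) = 0.04299 K/W
R_calcium silicate = L/(kA) = 0.035/(0.0812×20.7) = 0.02082 K/W
R_aluminium = L/(kA) = 0.0023/(208×20.7) = 5.342×10^-7 K/W
R_outer film = 1/(h_o·A) = 1/(11.1×20.7) = 0.004352 K/W
R_total = 0.07174 K/W
Q = ΔT / R_total = 1016 / 0.07174

Q ≈ 14200 W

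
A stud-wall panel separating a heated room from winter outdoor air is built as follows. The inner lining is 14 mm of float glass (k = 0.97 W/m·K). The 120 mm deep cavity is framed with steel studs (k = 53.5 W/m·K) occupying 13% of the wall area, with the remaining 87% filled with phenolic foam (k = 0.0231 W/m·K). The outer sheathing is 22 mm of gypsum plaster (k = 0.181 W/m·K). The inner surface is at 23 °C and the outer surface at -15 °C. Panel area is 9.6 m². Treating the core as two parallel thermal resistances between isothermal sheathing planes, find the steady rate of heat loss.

Sheathing layers in series; stud and cavity paths in parallel between them.
R_inner = 0.014/(0.97×9.6) = 0.001503 K/W
R_stud  = 0.12/(53.5×0.13×9.6) = 0.001797 K/W
R_cav   = 0.12/(0.0231×0.87×9.6) = 0.622 K/W
1/R_core = 1/R_stud + 1/R_cav → R_core = 0.001792 K/W
R_outer = 0.022/(0.181×9.6) = 0.01266 K/W
R_total = 0.01596 K/W
Q = ΔT/R_total = 38/0.01596

Q ≈ 2380 W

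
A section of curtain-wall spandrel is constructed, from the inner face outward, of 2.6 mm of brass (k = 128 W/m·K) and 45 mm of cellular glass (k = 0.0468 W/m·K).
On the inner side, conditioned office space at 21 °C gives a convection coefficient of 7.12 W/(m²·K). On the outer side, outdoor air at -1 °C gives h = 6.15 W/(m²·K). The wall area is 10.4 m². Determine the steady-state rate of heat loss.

Q ≈ 181 W

Treating each layer as a thermal resistance in series:
R_inner film = 1/(h_i·A) = 1/(7.12×10.4) = 0.0135 K/W
R_brass = L/(kA) = 0.0026/(128×10.4) = 1.953×10^-6 K/W
R_cellular glass = L/(kA) = 0.045/(0.0468×10.4) = 0.09246 K/W
R_outer film = 1/(h_o·A) = 1/(6.15×10.4) = 0.01563 K/W
R_total = 0.1216 K/W
Q = ΔT / R_total = 22 / 0.1216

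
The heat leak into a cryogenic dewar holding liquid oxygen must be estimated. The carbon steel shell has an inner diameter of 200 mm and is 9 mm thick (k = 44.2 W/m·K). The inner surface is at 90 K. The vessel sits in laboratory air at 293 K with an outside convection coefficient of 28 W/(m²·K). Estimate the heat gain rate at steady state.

Q ≈ 843 W

Radial (spherical) resistances in series:
R_carbon steel shell = (1/0.1 − 1/0.109)/(4π×44.2) = 0.001487 K/W
R_outer film = 1/(h·4πr_o²) = 1/(28×4π×0.109²) = 0.2392 K/W
R_total = 0.2407 K/W
Q = ΔT/R_total = 203/0.2407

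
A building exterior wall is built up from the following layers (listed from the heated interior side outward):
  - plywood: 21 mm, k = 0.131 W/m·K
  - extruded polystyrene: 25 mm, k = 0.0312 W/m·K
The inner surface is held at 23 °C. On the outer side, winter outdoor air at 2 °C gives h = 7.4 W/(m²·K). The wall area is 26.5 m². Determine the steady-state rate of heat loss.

Q ≈ 507 W

Thermal resistances in series:
R_plywood = L/(kA) = 0.021/(0.131×26.5) = 0.006049 K/W
R_extruded polystyrene = L/(kA) = 0.025/(0.0312×26.5) = 0.03024 K/W
R_outer film = 1/(h_o·A) = 1/(7.4×26.5) = 0.005099 K/W
R_total = 0.04139 K/W
Q = ΔT / R_total = 21 / 0.04139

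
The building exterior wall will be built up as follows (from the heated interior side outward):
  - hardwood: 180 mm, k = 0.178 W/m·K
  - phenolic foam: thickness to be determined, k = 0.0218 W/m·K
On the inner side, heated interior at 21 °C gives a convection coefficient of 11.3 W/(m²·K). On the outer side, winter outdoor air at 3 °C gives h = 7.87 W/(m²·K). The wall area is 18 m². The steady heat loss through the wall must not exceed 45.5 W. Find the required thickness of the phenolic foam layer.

Thermal resistances in series:
R_inner film = 1/(h_i·A) = 1/(11.3×18) = 0.004916 K/W
R_hardwood = L/(kA) = 0.18/(0.178×18) = 0.05618 K/W
R_outer film = 1/(h_o·A) = 1/(7.87×18) = 0.007059 K/W
Sum of the known resistances R_other = 0.06816 K/W
Required total resistance R_tot = ΔT/Q_allow = 18/45.5 = 0.3956 K/W
R_phenolic foam = R_tot − R_other = 0.3274 K/W
L = R·k·A = 0.3274×0.0218×18

L ≈ 128 mm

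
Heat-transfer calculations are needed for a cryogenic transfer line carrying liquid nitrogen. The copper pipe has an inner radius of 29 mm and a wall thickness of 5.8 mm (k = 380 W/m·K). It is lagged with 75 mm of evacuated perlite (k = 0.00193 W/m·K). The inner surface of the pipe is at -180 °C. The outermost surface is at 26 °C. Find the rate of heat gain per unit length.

Treating each annulus and film as a series resistance:
R_copper pipe wall = ln(34.8/29)/(2π×380×1) = 7.636×10^-5 K/W
R_evacuated perlite = ln(109.8/34.8)/(2π×0.00193×1) = 94.75 K/W
R_total = 94.75 K/W
Q = ΔT/R_total = 206/94.75

q′ ≈ 2.17 W/m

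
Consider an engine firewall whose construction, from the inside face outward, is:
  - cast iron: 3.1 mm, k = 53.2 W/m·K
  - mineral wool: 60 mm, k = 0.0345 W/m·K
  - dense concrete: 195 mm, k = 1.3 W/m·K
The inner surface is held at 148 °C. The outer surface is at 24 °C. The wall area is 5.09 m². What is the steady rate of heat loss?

Q ≈ 334 W

Using the resistance-network approach (series):
R_cast iron = L/(kA) = 0.0031/(53.2×5.09) = 1.145×10^-5 K/W
R_mineral wool = L/(kA) = 0.06/(0.0345×5.09) = 0.3417 K/W
R_dense concrete = L/(kA) = 0.195/(1.3×5.09) = 0.02947 K/W
R_total = 0.3712 K/W
Q = ΔT / R_total = 124 / 0.3712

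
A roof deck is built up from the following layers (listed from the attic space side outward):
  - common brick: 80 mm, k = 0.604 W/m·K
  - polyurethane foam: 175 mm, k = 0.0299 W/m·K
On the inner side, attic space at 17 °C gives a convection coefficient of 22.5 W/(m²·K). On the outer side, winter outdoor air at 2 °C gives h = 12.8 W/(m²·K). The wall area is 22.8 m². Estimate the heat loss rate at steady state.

Model the wall as resistances in series:
R_inner film = 1/(h_i·A) = 1/(22.5×22.8) = 0.001949 K/W
R_common brick = L/(kA) = 0.08/(0.604×22.8) = 0.005809 K/W
R_polyurethane foam = L/(kA) = 0.175/(0.0299×22.8) = 0.2567 K/W
R_outer film = 1/(h_o·A) = 1/(12.8×22.8) = 0.003427 K/W
R_total = 0.2679 K/W
Q = ΔT / R_total = 15 / 0.2679

Q ≈ 56 W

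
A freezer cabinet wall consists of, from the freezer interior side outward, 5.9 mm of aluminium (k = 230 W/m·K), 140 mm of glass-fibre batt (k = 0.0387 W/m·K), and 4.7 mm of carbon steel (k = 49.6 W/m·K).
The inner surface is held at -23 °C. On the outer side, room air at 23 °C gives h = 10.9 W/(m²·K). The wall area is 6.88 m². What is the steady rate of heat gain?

Using the resistance-network approach (series):
R_aluminium = L/(kA) = 0.0059/(230×6.88) = 3.729×10^-6 K/W
R_glass-fibre batt = L/(kA) = 0.14/(0.0387×6.88) = 0.5258 K/W
R_carbon steel = L/(kA) = 0.0047/(49.6×6.88) = 1.377×10^-5 K/W
R_outer film = 1/(h_o·A) = 1/(10.9×6.88) = 0.01333 K/W
R_total = 0.5392 K/W
Q = ΔT / R_total = 46 / 0.5392

Q ≈ 85.3 W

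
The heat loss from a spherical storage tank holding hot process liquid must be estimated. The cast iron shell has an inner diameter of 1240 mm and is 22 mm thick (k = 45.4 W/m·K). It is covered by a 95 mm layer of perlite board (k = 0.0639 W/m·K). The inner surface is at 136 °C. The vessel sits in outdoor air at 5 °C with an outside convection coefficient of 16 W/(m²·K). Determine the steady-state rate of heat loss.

Radial (spherical) resistances in series:
R_cast iron shell = (1/0.62 − 1/0.642)/(4π×45.4) = 9.688×10^-5 K/W
R_perlite board = (1/0.642 − 1/0.737)/(4π×0.0639) = 0.25 K/W
R_outer film = 1/(h·4πr_o²) = 1/(16×4π×0.737²) = 0.009157 K/W
R_total = 0.2593 K/W
Q = ΔT/R_total = 131/0.2593

Q ≈ 505 W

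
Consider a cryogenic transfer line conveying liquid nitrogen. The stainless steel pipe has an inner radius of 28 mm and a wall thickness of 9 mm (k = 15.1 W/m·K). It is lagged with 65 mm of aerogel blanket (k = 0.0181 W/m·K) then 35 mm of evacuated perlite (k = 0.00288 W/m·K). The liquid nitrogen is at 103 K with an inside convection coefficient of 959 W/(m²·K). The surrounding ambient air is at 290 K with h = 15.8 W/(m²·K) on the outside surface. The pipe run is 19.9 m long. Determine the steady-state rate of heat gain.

For a radial system each layer contributes R = ln(r_out/r_in)/(2πkL); films add R = 1/(hA).
R_inner film = 1/(h_i·2πr₁L) = 1/(959×2π×0.028×19.9) = 2.978×10^-4 K/W
R_stainless steel pipe wall = ln(37/28)/(2π×15.1×19.9) = 1.476×10^-4 K/W
R_aerogel blanket = ln(102/37)/(2π×0.0181×19.9) = 0.4481 K/W
R_evacuated perlite = ln(137/102)/(2π×0.00288×19.9) = 0.8192 K/W
R_outer film = 1/(h_o·2πr_oL) = 1/(15.8×2π×0.137×19.9) = 0.003695 K/W
R_total = 1.271 K/W
Q = ΔT/R_total = 187/1.271

Q ≈ 147 W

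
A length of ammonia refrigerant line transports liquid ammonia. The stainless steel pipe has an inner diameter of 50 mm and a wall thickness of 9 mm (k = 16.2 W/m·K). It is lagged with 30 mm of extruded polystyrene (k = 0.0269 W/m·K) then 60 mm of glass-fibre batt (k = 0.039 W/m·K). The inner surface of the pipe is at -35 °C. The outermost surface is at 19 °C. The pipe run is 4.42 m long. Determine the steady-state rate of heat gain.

Q ≈ 37 W

For a radial system each layer contributes R = ln(r_out/r_in)/(2πkL); films add R = 1/(hA).
R_stainless steel pipe wall = ln(34/25)/(2π×16.2×4.42) = 6.834×10^-4 K/W
R_extruded polystyrene = ln(64/34)/(2π×0.0269×4.42) = 0.8467 K/W
R_glass-fibre batt = ln(124/64)/(2π×0.039×4.42) = 0.6107 K/W
R_total = 1.458 K/W
Q = ΔT/R_total = 54/1.458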